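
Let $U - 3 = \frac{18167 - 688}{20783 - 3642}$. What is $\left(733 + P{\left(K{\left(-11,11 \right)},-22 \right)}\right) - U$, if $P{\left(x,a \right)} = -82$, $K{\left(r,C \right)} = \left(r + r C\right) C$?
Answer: $\frac{11089889}{17141} \approx 646.98$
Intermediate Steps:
$K{\left(r,C \right)} = C \left(r + C r\right)$ ($K{\left(r,C \right)} = \left(r + C r\right) C = C \left(r + C r\right)$)
$U = \frac{68902}{17141}$ ($U = 3 + \frac{18167 - 688}{20783 - 3642} = 3 + \frac{17479}{17141} = \frac{68902}{17141} \approx 4.0197$)
$\left(733 + P{\left(K{\left(-11,11 \right)},-22 \right)}\right) - U = \left(733 - 82\right) - \frac{68902}{17141} = 651 - \frac{68902}{17141} = \frac{11089889}{17141}$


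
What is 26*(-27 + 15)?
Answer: -312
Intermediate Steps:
26*(-27 + 15) = 26*(-12) = -312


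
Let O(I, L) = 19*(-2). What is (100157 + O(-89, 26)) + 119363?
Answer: 219482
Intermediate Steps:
O(I, L) = -38
(100157 + O(-89, 26)) + 119363 = (100157 - 38) + 119363 = 100119 + 119363 = 219482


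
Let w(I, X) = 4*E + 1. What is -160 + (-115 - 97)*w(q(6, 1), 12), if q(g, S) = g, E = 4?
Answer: -3764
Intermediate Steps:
w(I, X) = 17 (w(I, X) = 4*4 + 1 = 16 + 1 = 17)
-160 + (-115 - 97)*w(q(6, 1), 12) = -160 + (-115 - 97)*17 = -160 - 212*17 = -160 - 3604 = -3764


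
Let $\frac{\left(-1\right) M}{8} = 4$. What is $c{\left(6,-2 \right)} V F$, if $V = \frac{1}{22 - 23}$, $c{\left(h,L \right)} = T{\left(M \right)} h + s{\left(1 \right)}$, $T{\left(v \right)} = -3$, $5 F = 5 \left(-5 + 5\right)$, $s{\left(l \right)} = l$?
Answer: $0$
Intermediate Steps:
$M = -32$ ($M = \left(-8\right) 4 = -32$)
$F = 0$ ($F = \frac{5 \left(-5 + 5\right)}{5} = \frac{5 \cdot 0}{5} = \frac{1}{5} \cdot 0 = 0$)
$c{\left(h,L \right)} = 1 - 3 h$ ($c{\left(h,L \right)} = - 3 h + 1 = 1 - 3 h$)
$V = -1$ ($V = \frac{1}{-1} = -1$)
$c{\left(6,-2 \right)} V F = \left(1 - 18\right) \left(-1\right) 0 = \left(-17\right) \left(-1\right) 0 = 17 \cdot 0 = 0$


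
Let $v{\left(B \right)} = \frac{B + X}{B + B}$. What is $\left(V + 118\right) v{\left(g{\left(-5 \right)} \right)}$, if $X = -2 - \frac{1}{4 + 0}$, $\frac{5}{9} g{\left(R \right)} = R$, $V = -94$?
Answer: $15$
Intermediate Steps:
$g{\left(R \right)} = \frac{9 R}{5}$
$X = - \frac{9}{4}$ ($X = -2 - \frac{1}{4} = - \frac{9}{4} \approx -2.25$)
$v{\left(B \right)} = \frac{- \frac{9}{4} + B}{2 B}$ ($v{\left(B \right)} = \frac{B - \frac{9}{4}}{B + B} = \frac{- \frac{9}{4} + B}{2 B}$)
$\left(V + 118\right) v{\left(g{\left(-5 \right)} \right)} = \left(-94 + 118\right) \frac{-9 + 4 \cdot \frac{9}{5} \left(-5\right)}{8 \cdot \frac{9}{5} \left(-5\right)} = 24 \frac{-9 + 4 \left(-9\right)}{8 \left(-9\right)} = 24 \cdot \frac{1}{8} \left(- \frac{1}{9}\right) \left(-9 - 36\right) = 24 \cdot \frac{1}{8} \left(- \frac{1}{9}\right) \left(-45\right) = 24 \cdot \frac{5}{8} = 15$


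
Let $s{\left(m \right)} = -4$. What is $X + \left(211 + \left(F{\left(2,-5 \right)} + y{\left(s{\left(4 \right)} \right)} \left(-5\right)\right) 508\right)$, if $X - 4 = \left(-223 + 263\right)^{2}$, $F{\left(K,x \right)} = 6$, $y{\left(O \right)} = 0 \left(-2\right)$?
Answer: $4863$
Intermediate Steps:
$y{\left(O \right)} = 0$
$X = 1604$ ($X = 4 + \left(-223 + 263\right)^{2} = 4 + 40^{2} = 4 + 1600 = 1604$)
$X + \left(211 + \left(F{\left(2,-5 \right)} + y{\left(s{\left(4 \right)} \right)} \left(-5\right)\right) 508\right) = 1604 + \left(211 + \left(6 + 0 \left(-5\right)\right) 508\right) = 1604 + \left(211 + \left(6 + 0\right) 508\right) = 1604 + \left(211 + 6 \cdot 508\right) = 1604 + \left(211 + 3048\right) = 1604 + 3259 = 4863$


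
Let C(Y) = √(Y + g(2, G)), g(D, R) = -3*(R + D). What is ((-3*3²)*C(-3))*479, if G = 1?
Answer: -25866*I*√3 ≈ -44801.0*I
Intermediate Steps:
g(D, R) = -3*D - 3*R (g(D, R) = -3*(D + R) = -3*D - 3*R)
C(Y) = √(-9 + Y) (C(Y) = √(Y + (-3*2 - 3*1)) = √(Y + (-6 - 3)) = √(Y - 9) = √(-9 + Y))
((-3*3²)*C(-3))*479 = ((-3*3²)*√(-9 - 3))*479 = ((-3*9)*√(-12))*479 = -54*I*√3*479 = -25866*I*√3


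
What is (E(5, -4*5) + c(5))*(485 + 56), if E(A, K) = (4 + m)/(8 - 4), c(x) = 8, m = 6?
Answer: 11361/2 ≈ 5680.5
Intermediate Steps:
E(A, K) = 5/2 (E(A, K) = (4 + 6)/(8 - 4) = 10/4 = 10*(¼) = 5/2)
(E(5, -4*5) + c(5))*(485 + 56) = (5/2 + 8)*(485 + 56) = (21/2)*541 = 11361/2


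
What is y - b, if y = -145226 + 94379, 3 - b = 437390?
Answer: 386540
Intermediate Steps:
b = -437387 (b = 3 - 1*437390 = 3 - 437390 = -437387)
y = -50847
y - b = -50847 - 1*(-437387) = -50847 + 437387 = 386540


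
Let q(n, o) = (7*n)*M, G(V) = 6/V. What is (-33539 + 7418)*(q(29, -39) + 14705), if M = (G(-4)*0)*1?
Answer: -384109305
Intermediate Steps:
M = 0 (M = ((6/(-4))*0)*1 = ((6*(-¼))*0)*1 = -3/2*0*1 = 0*1 = 0)
q(n, o) = 0 (q(n, o) = (7*n)*0 = 0)
(-33539 + 7418)*(q(29, -39) + 14705) = (-33539 + 7418)*(0 + 14705) = -26121*14705 = -384109305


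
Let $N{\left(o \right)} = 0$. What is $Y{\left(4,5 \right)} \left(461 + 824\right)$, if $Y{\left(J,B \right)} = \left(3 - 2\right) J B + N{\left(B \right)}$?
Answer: $25700$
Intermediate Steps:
$Y{\left(J,B \right)} = B J$ ($Y{\left(J,B \right)} = \left(3 - 2\right) J B + 0 = 1 J B + 0 = J B + 0 = B J + 0 = B J$)
$Y{\left(4,5 \right)} \left(461 + 824\right) = 5 \cdot 4 \left(461 + 824\right) = 20 \cdot 1285 = 25700$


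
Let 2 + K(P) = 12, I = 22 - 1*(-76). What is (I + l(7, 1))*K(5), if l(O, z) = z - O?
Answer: 920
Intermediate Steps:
I = 98 (I = 22 + 76 = 98)
K(P) = 10 (K(P) = -2 + 12 = 10)
(I + l(7, 1))*K(5) = (98 + (1 - 1*7))*10 = (98 + (1 - 7))*10 = (98 - 6)*10 = 92*10 = 920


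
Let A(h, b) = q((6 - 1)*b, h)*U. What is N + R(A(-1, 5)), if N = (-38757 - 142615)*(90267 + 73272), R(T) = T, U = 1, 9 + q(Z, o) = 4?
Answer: -29661395513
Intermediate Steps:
q(Z, o) = -5 (q(Z, o) = -9 + 4 = -5)
A(h, b) = -5 (A(h, b) = -5*1 = -5)
N = -29661395508 (N = -181372*163539 = -29661395508)
N + R(A(-1, 5)) = -29661395508 - 5 = -29661395513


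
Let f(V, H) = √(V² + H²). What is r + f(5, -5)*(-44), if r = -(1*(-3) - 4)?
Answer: 7 - 220*√2 ≈ -304.13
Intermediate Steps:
r = 7 (r = -(-3 - 4) = -1*(-7) = 7)
f(V, H) = √(H² + V²)
r + f(5, -5)*(-44) = 7 + √((-5)² + 5²)*(-44) = 7 + √(25 + 25)*(-44) = 7 + √50*(-44) = 7 + (5*√2)*(-44) = 7 - 220*√2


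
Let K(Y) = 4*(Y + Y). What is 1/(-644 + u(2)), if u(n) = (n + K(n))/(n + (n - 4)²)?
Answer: -1/641 ≈ -0.0015601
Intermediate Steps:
K(Y) = 8*Y (K(Y) = 4*(2*Y) = 8*Y)
u(n) = 9*n/(n + (-4 + n)²) (u(n) = (n + 8*n)/(n + (n - 4)²) = (9*n)/(n + (-4 + n)²) = 9*n/(n + (-4 + n)²))
1/(-644 + u(2)) = 1/(-644 + 9*2/(2 + (-4 + 2)²)) = 1/(-644 + 9*2/(2 + (-2)²)) = 1/(-644 + 9*2/(2 + 4)) = 1/(-644 + 9*2/6) = 1/(-644 + 9*2*(⅙)) = 1/(-644 + 3) = 1/(-641) = -1/641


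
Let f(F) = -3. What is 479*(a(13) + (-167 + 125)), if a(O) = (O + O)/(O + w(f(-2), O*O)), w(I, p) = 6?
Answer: -369788/19 ≈ -19463.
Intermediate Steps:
a(O) = 2*O/(6 + O) (a(O) = (O + O)/(O + 6) = (2*O)/(6 + O) = 2*O/(6 + O))
479*(a(13) + (-167 + 125)) = 479*(2*13/(6 + 13) + (-167 + 125)) = 479*(2*13/19 - 42) = 479*(2*13*(1/19) - 42) = 479*(26/19 - 42) = 479*(-772/19) = -369788/19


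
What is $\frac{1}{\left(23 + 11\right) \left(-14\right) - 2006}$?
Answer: $- \frac{1}{2482} \approx -0.0004029$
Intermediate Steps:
$\frac{1}{\left(23 + 11\right) \left(-14\right) - 2006} = \frac{1}{34 \left(-14\right) - 2006} = \frac{1}{-476 - 2006} = \frac{1}{-2482} = - \frac{1}{2482}$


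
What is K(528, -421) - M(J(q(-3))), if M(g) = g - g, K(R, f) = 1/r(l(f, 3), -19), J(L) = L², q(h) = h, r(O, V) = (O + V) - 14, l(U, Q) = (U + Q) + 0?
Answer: -1/451 ≈ -0.0022173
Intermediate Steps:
l(U, Q) = Q + U (l(U, Q) = (Q + U) + 0 = Q + U)
r(O, V) = -14 + O + V
K(R, f) = 1/(-30 + f) (K(R, f) = 1/(-14 + (3 + f) - 19) = 1/(-30 + f))
M(g) = 0
K(528, -421) - M(J(q(-3))) = 1/(-30 - 421) - 1*0 = 1/(-451) + 0 = -1/451 + 0 = -1/451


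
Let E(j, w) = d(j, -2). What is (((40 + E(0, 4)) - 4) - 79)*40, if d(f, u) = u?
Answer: -1800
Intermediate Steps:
E(j, w) = -2
(((40 + E(0, 4)) - 4) - 79)*40 = (((40 - 2) - 4) - 79)*40 = ((38 - 4) - 79)*40 = (34 - 79)*40 = -45*40 = -1800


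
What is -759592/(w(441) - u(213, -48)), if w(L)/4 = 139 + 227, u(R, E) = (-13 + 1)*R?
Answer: -189898/1005 ≈ -188.95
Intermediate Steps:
u(R, E) = -12*R
w(L) = 1464 (w(L) = 4*(139 + 227) = 4*366 = 1464)
-759592/(w(441) - u(213, -48)) = -759592/(1464 - (-12)*213) = -759592/(1464 - 1*(-2556)) = -759592/(1464 + 2556) = -759592/4020 = -759592*1/4020 = -189898/1005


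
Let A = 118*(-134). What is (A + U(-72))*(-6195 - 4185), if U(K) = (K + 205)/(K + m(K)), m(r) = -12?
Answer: 164144995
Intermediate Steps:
A = -15812
U(K) = (205 + K)/(-12 + K) (U(K) = (K + 205)/(K - 12) = (205 + K)/(-12 + K))
(A + U(-72))*(-6195 - 4185) = (-15812 + (205 - 72)/(-12 - 72))*(-6195 - 4185) = (-15812 + 133/(-84))*(-10380) = (-15812 - 1/84*133)*(-10380) = (-15812 - 19/12)*(-10380) = -189763/12*(-10380) = 164144995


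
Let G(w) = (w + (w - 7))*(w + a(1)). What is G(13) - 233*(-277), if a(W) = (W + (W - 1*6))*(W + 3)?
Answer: 64484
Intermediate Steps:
a(W) = (-6 + 2*W)*(3 + W) (a(W) = (W + (W - 6))*(3 + W) = (W + (-6 + W))*(3 + W) = (-6 + 2*W)*(3 + W))
G(w) = (-16 + w)*(-7 + 2*w) (G(w) = (w + (w - 7))*(w + (-18 + 2*1**2)) = (w + (-7 + w))*(w + (-18 + 2*1)) = (-7 + 2*w)*(w + (-18 + 2)) = (-7 + 2*w)*(w - 16) = (-7 + 2*w)*(-16 + w) = (-16 + w)*(-7 + 2*w))
G(13) - 233*(-277) = (112 - 39*13 + 2*13**2) - 233*(-277) = (112 - 507 + 2*169) + 64541 = (112 - 507 + 338) + 64541 = -57 + 64541 = 64484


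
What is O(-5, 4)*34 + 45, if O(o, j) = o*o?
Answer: 895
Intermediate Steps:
O(o, j) = o**2
O(-5, 4)*34 + 45 = (-5)**2*34 + 45 = 25*34 + 45 = 850 + 45 = 895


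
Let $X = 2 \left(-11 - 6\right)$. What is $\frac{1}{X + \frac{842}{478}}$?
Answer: $- \frac{239}{7705} \approx -0.031019$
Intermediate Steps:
$X = -34$ ($X = 2 \left(-17\right) = -34$)
$\frac{1}{X + \frac{842}{478}} = \frac{1}{-34 + \frac{842}{478}} = \frac{1}{-34 + 842 \cdot \frac{1}{478}} = \frac{1}{-34 + \frac{421}{239}} = \frac{1}{- \frac{7705}{239}} = - \frac{239}{7705}$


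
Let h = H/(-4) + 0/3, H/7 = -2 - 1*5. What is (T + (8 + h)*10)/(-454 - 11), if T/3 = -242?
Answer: 349/310 ≈ 1.1258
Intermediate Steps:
T = -726 (T = 3*(-242) = -726)
H = -49 (H = 7*(-2 - 1*5) = 7*(-2 - 5) = 7*(-7) = -49)
h = 49/4 (h = -49/(-4) + 0/3 = -49*(-¼) + 0*(⅓) = 49/4 + 0 = 49/4 ≈ 12.250)
(T + (8 + h)*10)/(-454 - 11) = (-726 + (8 + 49/4)*10)/(-454 - 11) = (-726 + (81/4)*10)/(-465) = (-726 + 405/2)*(-1/465) = -1047/2*(-1/465) = 349/310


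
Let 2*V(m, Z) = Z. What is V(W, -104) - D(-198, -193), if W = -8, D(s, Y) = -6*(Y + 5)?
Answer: -1180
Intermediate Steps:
D(s, Y) = -30 - 6*Y (D(s, Y) = -6*(5 + Y) = -30 - 6*Y)
V(m, Z) = Z/2
V(W, -104) - D(-198, -193) = (½)*(-104) - (-30 - 6*(-193)) = -52 - (-30 + 1158) = -52 - 1*1128 = -52 - 1128 = -1180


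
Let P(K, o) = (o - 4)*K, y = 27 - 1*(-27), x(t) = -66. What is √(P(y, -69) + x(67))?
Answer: 2*I*√1002 ≈ 63.309*I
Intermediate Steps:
y = 54 (y = 27 + 27 = 54)
P(K, o) = K*(-4 + o) (P(K, o) = (-4 + o)*K = K*(-4 + o))
√(P(y, -69) + x(67)) = √(54*(-4 - 69) - 66) = √(54*(-73) - 66) = √(-3942 - 66) = √(-4008) = 2*I*√1002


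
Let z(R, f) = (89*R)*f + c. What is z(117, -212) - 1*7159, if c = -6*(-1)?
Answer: -2214709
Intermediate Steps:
c = 6
z(R, f) = 6 + 89*R*f (z(R, f) = (89*R)*f + 6 = 89*R*f + 6 = 6 + 89*R*f)
z(117, -212) - 1*7159 = (6 + 89*117*(-212)) - 1*7159 = (6 - 2207556) - 7159 = -2207550 - 7159 = -2214709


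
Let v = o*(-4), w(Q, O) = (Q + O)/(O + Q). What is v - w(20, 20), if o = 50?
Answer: -201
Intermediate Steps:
w(Q, O) = 1 (w(Q, O) = (O + Q)/(O + Q) = 1)
v = -200 (v = 50*(-4) = -200)
v - w(20, 20) = -200 - 1*1 = -200 - 1 = -201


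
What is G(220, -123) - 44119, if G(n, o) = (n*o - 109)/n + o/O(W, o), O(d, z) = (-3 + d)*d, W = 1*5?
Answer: -1947211/44 ≈ -44255.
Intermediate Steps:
W = 5
O(d, z) = d*(-3 + d)
G(n, o) = o/10 + (-109 + n*o)/n (G(n, o) = (n*o - 109)/n + o/((5*(-3 + 5))) = (-109 + n*o)/n + o/((5*2)) = (-109 + n*o)/n + o/10 = o/10 + (-109 + n*o)/n)
G(220, -123) - 44119 = (-109/220 + (11/10)*(-123)) - 44119 = (-109*1/220 - 1353/10) - 44119 = (-109/220 - 1353/10) - 44119 = -5975/44 - 44119 = -1947211/44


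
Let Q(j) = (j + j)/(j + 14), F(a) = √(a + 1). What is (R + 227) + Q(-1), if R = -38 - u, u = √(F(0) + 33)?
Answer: 2455/13 - √34 ≈ 183.02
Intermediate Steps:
F(a) = √(1 + a)
u = √34 (u = √(√(1 + 0) + 33) = √(√1 + 33) = √(1 + 33) = √34 ≈ 5.8309)
Q(j) = 2*j/(14 + j) (Q(j) = (2*j)/(14 + j) = 2*j/(14 + j))
R = -38 - √34 ≈ -43.831
(R + 227) + Q(-1) = ((-38 - √34) + 227) + 2*(-1)/(14 - 1) = (189 - √34) + 2*(-1)/13 = (189 - √34) + 2*(-1)*(1/13) = (189 - √34) - 2/13 = 2455/13 - √34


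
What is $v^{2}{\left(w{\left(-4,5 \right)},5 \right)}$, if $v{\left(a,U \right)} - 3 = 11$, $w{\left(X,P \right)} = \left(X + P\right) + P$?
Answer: $196$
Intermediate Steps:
$w{\left(X,P \right)} = X + 2 P$ ($w{\left(X,P \right)} = \left(P + X\right) + P = X + 2 P$)
$v{\left(a,U \right)} = 14$ ($v{\left(a,U \right)} = 3 + 11 = 14$)
$v^{2}{\left(w{\left(-4,5 \right)},5 \right)} = 14^{2} = 196$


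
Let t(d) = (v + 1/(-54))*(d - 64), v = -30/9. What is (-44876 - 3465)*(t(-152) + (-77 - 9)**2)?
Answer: -392528920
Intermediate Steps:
v = -10/3 (v = -30/9 = -5*2/3 = -10/3 ≈ -3.3333)
t(d) = 5792/27 - 181*d/54 (t(d) = (-10/3 + 1/(-54))*(d - 64) = (-10/3 - 1/54)*(-64 + d) = -181*(-64 + d)/54 = 5792/27 - 181*d/54)
(-44876 - 3465)*(t(-152) + (-77 - 9)**2) = (-44876 - 3465)*((5792/27 - 181/54*(-152)) + (-77 - 9)**2) = -48341*((5792/27 + 13756/27) + (-86)**2) = -48341*(724 + 7396) = -48341*8120 = -392528920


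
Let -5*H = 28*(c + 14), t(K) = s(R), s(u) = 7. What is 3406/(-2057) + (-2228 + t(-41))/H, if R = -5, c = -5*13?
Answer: -1629809/172788 ≈ -9.4324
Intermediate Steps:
c = -65
t(K) = 7
H = 1428/5 (H = -28*(-65 + 14)/5 = -28*(-51)/5 = -1/5*(-1428) = 1428/5 ≈ 285.60)
3406/(-2057) + (-2228 + t(-41))/H = 3406/(-2057) + (-2228 + 7)/(1428/5) = 3406*(-1/2057) - 2221*5/1428 = -3406/2057 - 11105/1428 = -1629809/172788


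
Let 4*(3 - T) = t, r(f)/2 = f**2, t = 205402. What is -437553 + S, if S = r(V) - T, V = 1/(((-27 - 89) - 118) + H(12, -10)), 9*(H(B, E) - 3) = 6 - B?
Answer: -373093823239/966050 ≈ -3.8621e+5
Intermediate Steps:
H(B, E) = 11/3 - B/9 (H(B, E) = 3 + (6 - B)/9 = 3 + (2/3 - B/9) = 11/3 - B/9)
V = -3/695 (V = 1/(((-27 - 89) - 118) + (11/3 - 1/9*12)) = 1/((-116 - 118) + (11/3 - 4/3)) = 1/(-234 + 7/3) = 1/(-695/3) = -3/695 ≈ -0.0043165)
r(f) = 2*f**2
T = -102695/2 (T = 3 - 1/4*205402 = 3 - 102701/2 = -102695/2 ≈ -51348.)
S = 49604252411/966050 (S = 2*(-3/695)**2 - 1*(-102695/2) = 2*(9/483025) + 102695/2 = 18/483025 + 102695/2 = 49604252411/966050 ≈ 51348.)
-437553 + S = -437553 + 49604252411/966050 = -373093823239/966050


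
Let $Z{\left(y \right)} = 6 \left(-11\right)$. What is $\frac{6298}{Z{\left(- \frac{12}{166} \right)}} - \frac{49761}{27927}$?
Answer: $- \frac{9953804}{102399} \approx -97.206$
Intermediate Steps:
$Z{\left(y \right)} = -66$
$\frac{6298}{Z{\left(- \frac{12}{166} \right)}} - \frac{49761}{27927} = \frac{6298}{-66} - \frac{49761}{27927} = 6298 \left(- \frac{1}{66}\right) - \frac{5529}{3103} = - \frac{3149}{33} - \frac{5529}{3103} = - \frac{9953804}{102399}$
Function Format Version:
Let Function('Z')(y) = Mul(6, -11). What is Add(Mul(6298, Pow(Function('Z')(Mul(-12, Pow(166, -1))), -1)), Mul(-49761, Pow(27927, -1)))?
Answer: Rational(-9953804, 102399) ≈ -97.206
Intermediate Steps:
Function('Z')(y) = -66
Add(Mul(6298, Pow(Function('Z')(Mul(-12, Pow(166, -1))), -1)), Mul(-49761, Pow(27927, -1))) = Add(Mul(6298, Pow(-66, -1)), Mul(-49761, Pow(27927, -1))) = Add(Mul(6298, Rational(-1, 66)), Mul(-49761, Rational(1, 27927))) = Add(Rational(-3149, 33), Rational(-5529, 3103)) = Rational(-9953804, 102399)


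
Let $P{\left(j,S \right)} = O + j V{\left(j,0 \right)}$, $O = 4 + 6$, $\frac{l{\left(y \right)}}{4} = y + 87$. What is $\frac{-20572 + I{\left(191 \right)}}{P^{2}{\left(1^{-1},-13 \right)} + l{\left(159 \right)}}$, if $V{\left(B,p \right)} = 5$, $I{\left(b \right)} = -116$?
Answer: $- \frac{6896}{403} \approx -17.112$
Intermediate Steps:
$l{\left(y \right)} = 348 + 4 y$ ($l{\left(y \right)} = 4 \left(y + 87\right) = 4 \left(87 + y\right) = 348 + 4 y$)
$O = 10$
$P{\left(j,S \right)} = 10 + 5 j$ ($P{\left(j,S \right)} = 10 + j 5 = 10 + 5 j$)
$\frac{-20572 + I{\left(191 \right)}}{P^{2}{\left(1^{-1},-13 \right)} + l{\left(159 \right)}} = \frac{-20572 - 116}{\left(10 + \frac{5}{1}\right)^{2} + \left(348 + 4 \cdot 159\right)} = - \frac{20688}{\left(10 + 5 \cdot 1\right)^{2} + \left(348 + 636\right)} = - \frac{20688}{\left(10 + 5\right)^{2} + 984} = - \frac{20688}{15^{2} + 984} = - \frac{20688}{225 + 984} = - \frac{20688}{1209} = \left(-20688\right) \frac{1}{1209} = - \frac{6896}{403}$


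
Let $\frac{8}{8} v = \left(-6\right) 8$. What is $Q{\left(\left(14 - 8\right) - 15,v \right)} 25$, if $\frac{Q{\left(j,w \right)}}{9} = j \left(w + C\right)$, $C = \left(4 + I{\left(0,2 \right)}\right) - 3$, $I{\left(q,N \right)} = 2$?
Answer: $91125$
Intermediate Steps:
$C = 3$ ($C = \left(4 + 2\right) - 3 = 6 - 3 = 3$)
$v = -48$ ($v = \left(-6\right) 8 = -48$)
$Q{\left(j,w \right)} = 9 j \left(3 + w\right)$ ($Q{\left(j,w \right)} = 9 j \left(w + 3\right) = 9 j \left(3 + w\right)$)
$Q{\left(\left(14 - 8\right) - 15,v \right)} 25 = 9 \left(\left(14 - 8\right) - 15\right) \left(3 - 48\right) 25 = 9 \left(6 - 15\right) \left(-45\right) 25 = 9 \left(-9\right) \left(-45\right) 25 = 3645 \cdot 25 = 91125$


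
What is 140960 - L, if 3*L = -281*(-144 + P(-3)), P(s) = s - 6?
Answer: 126629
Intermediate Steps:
P(s) = -6 + s
L = 14331 (L = (-281*(-144 + (-6 - 3)))/3 = (-281*(-144 - 9))/3 = (-281*(-153))/3 = (1/3)*42993 = 14331)
140960 - L = 140960 - 1*14331 = 140960 - 14331 = 126629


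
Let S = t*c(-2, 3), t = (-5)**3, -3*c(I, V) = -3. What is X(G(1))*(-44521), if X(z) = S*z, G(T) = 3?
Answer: 16695375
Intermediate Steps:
c(I, V) = 1 (c(I, V) = -1/3*(-3) = 1)
t = -125
S = -125 (S = -125*1 = -125)
X(z) = -125*z
X(G(1))*(-44521) = -125*3*(-44521) = -375*(-44521) = 16695375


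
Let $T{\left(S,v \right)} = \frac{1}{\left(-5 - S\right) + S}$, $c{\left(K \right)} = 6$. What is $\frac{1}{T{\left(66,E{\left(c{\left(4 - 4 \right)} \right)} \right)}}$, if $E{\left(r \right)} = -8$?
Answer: $-5$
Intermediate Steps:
$T{\left(S,v \right)} = - \frac{1}{5}$ ($T{\left(S,v \right)} = \frac{1}{-5} = - \frac{1}{5}$)
$\frac{1}{T{\left(66,E{\left(c{\left(4 - 4 \right)} \right)} \right)}} = \frac{1}{- \frac{1}{5}} = -5$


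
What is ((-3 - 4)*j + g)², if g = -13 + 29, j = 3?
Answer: 25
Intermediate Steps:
g = 16
((-3 - 4)*j + g)² = ((-3 - 4)*3 + 16)² = (-7*3 + 16)² = (-21 + 16)² = (-5)² = 25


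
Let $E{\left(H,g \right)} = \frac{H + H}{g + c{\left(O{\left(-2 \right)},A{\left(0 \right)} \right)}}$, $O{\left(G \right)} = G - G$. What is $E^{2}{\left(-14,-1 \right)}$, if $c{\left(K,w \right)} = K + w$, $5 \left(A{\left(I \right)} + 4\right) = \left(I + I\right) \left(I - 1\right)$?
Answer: $\frac{784}{25} \approx 31.36$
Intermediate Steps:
$O{\left(G \right)} = 0$
$A{\left(I \right)} = -4 + \frac{2 I \left(-1 + I\right)}{5}$ ($A{\left(I \right)} = -4 + \frac{\left(I + I\right) \left(I - 1\right)}{5} = -4 + \frac{2 I \left(-1 + I\right)}{5}$)
$E{\left(H,g \right)} = \frac{2 H}{-4 + g}$ ($E{\left(H,g \right)} = \frac{H + H}{g + \left(0 - \left(4 - \frac{2 \cdot 0^{2}}{5}\right)\right)} = \frac{2 H}{g + \left(0 + \left(-4 + 0 + \frac{2}{5} \cdot 0\right)\right)} = \frac{2 H}{g + \left(0 + \left(-4 + 0 + 0\right)\right)} = \frac{2 H}{g + \left(0 - 4\right)} = \frac{2 H}{g - 4} = \frac{2 H}{-4 + g}$)
$E^{2}{\left(-14,-1 \right)} = \left(2 \left(-14\right) \frac{1}{-4 - 1}\right)^{2} = \left(2 \left(-14\right) \frac{1}{-5}\right)^{2} = \left(2 \left(-14\right) \left(- \frac{1}{5}\right)\right)^{2} = \left(\frac{28}{5}\right)^{2} = \frac{784}{25}$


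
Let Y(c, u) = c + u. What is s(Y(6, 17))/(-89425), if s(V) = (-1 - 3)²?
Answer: -16/89425 ≈ -0.00017892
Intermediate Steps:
s(V) = 16 (s(V) = (-4)² = 16)
s(Y(6, 17))/(-89425) = 16/(-89425) = 16*(-1/89425) = -16/89425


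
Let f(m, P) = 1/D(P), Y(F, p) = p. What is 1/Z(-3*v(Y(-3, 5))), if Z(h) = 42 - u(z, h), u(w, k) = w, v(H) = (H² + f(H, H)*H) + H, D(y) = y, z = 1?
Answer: 1/41 ≈ 0.024390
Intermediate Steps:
f(m, P) = 1/P
v(H) = 1 + H + H² (v(H) = (H² + H/H) + H = (H² + 1) + H = (1 + H²) + H = 1 + H + H²)
Z(h) = 41 (Z(h) = 42 - 1*1 = 42 - 1 = 41)
1/Z(-3*v(Y(-3, 5))) = 1/41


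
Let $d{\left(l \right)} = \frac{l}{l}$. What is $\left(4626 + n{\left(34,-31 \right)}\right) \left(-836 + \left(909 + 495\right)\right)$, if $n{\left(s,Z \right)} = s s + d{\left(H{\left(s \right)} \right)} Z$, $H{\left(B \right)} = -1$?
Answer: $3266568$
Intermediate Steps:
$d{\left(l \right)} = 1$
$n{\left(s,Z \right)} = Z + s^{2}$ ($n{\left(s,Z \right)} = s s + 1 Z = s^{2} + Z = Z + s^{2}$)
$\left(4626 + n{\left(34,-31 \right)}\right) \left(-836 + \left(909 + 495\right)\right) = \left(4626 - \left(31 - 34^{2}\right)\right) \left(-836 + \left(909 + 495\right)\right) = \left(4626 + \left(-31 + 1156\right)\right) \left(-836 + 1404\right) = \left(4626 + 1125\right) 568 = 5751 \cdot 568 = 3266568$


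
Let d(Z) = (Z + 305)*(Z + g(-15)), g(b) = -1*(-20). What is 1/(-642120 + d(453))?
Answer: -1/283586 ≈ -3.5263e-6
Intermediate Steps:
g(b) = 20
d(Z) = (20 + Z)*(305 + Z) (d(Z) = (Z + 305)*(Z + 20) = (305 + Z)*(20 + Z) = (20 + Z)*(305 + Z))
1/(-642120 + d(453)) = 1/(-642120 + (6100 + 453² + 325*453)) = 1/(-642120 + (6100 + 205209 + 147225)) = 1/(-642120 + 358534) = 1/(-283586) = -1/283586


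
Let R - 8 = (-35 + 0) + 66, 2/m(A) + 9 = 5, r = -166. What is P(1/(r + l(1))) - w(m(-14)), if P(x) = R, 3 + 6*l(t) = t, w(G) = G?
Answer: 79/2 ≈ 39.500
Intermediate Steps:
m(A) = -½ (m(A) = 2/(-9 + 5) = 2/(-4) = 2*(-¼) = -½)
l(t) = -½ + t/6
R = 39 (R = 8 + ((-35 + 0) + 66) = 8 + (-35 + 66) = 8 + 31 = 39)
P(x) = 39
P(1/(r + l(1))) - w(m(-14)) = 39 - 1*(-½) = 39 + ½ = 79/2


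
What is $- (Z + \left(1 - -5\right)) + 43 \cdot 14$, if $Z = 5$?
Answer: $591$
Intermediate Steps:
$- (Z + \left(1 - -5\right)) + 43 \cdot 14 = - (5 + \left(1 - -5\right)) + 43 \cdot 14 = - (5 + \left(1 + 5\right)) + 602 = - (5 + 6) + 602 = \left(-1\right) 11 + 602 = -11 + 602 = 591$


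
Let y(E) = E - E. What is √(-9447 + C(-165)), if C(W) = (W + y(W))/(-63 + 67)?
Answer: 3*I*√4217/2 ≈ 97.408*I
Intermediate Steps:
y(E) = 0
C(W) = W/4 (C(W) = (W + 0)/(-63 + 67) = W/4)
√(-9447 + C(-165)) = √(-9447 + (¼)*(-165)) = √(-9447 - 165/4) = √(-37953/4) = 3*I*√4217/2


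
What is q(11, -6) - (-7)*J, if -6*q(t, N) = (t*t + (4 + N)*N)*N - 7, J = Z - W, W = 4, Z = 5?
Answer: 847/6 ≈ 141.17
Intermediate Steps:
J = 1 (J = 5 - 1*4 = 5 - 4 = 1)
q(t, N) = 7/6 - N*(t² + N*(4 + N))/6 (q(t, N) = -((t*t + (4 + N)*N)*N - 7)/6 = -((t² + N*(4 + N))*N - 7)/6 = -(N*(t² + N*(4 + N)) - 7)/6 = -(-7 + N*(t² + N*(4 + N)))/6 = 7/6 - N*(t² + N*(4 + N))/6)
q(11, -6) - (-7)*J = (7/6 - ⅔*(-6)² - ⅙*(-6)³ - ⅙*(-6)*11²) - (-7) = (7/6 - ⅔*36 - ⅙*(-216) - ⅙*(-6)*121) - 1*(-7) = (7/6 - 24 + 36 + 121) + 7 = 805/6 + 7 = 847/6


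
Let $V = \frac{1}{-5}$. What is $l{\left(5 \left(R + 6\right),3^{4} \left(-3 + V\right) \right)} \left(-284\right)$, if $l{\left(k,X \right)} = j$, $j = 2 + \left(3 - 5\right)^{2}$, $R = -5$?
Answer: $-1704$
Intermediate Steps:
$V = - \frac{1}{5} \approx -0.2$
$j = 6$ ($j = 2 + \left(-2\right)^{2} = 2 + 4 = 6$)
$l{\left(k,X \right)} = 6$
$l{\left(5 \left(R + 6\right),3^{4} \left(-3 + V\right) \right)} \left(-284\right) = 6 \left(-284\right) = -1704$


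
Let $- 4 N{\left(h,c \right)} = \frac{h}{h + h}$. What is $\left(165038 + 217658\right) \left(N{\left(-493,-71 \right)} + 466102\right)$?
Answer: $178375323155$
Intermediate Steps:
$N{\left(h,c \right)} = - \frac{1}{8}$ ($N{\left(h,c \right)} = - \frac{h \frac{1}{h + h}}{4} = - \frac{h \frac{1}{2 h}}{4} = \left(- \frac{1}{4}\right) \frac{1}{2} = - \frac{1}{8}$)
$\left(165038 + 217658\right) \left(N{\left(-493,-71 \right)} + 466102\right) = \left(165038 + 217658\right) \left(- \frac{1}{8} + 466102\right) = 382696 \cdot \frac{3728815}{8} = 178375323155$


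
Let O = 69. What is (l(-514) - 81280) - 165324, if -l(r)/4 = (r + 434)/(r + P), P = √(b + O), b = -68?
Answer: -126508172/513 ≈ -2.4660e+5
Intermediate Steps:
P = 1 (P = √(-68 + 69) = √1 = 1)
l(r) = -4*(434 + r)/(1 + r) (l(r) = -4*(r + 434)/(r + 1) = -4*(434 + r)/(1 + r))
(l(-514) - 81280) - 165324 = (4*(-434 - 1*(-514))/(1 - 514) - 81280) - 165324 = (4*(-434 + 514)/(-513) - 81280) - 165324 = (4*(-1/513)*80 - 81280) - 165324 = (-320/513 - 81280) - 165324 = -41696960/513 - 165324 = -126508172/513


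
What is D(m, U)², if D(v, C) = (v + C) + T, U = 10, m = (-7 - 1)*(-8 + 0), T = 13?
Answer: 7569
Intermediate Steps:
m = 64 (m = -8*(-8) = 64)
D(v, C) = 13 + C + v (D(v, C) = (v + C) + 13 = (C + v) + 13 = 13 + C + v)
D(m, U)² = (13 + 10 + 64)² = 87² = 7569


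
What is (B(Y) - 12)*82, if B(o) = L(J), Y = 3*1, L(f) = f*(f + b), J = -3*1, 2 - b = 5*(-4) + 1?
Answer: -5412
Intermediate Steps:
b = 21 (b = 2 - (5*(-4) + 1) = 2 - (-20 + 1) = 2 - 1*(-19) = 2 + 19 = 21)
J = -3
L(f) = f*(21 + f) (L(f) = f*(f + 21) = f*(21 + f))
Y = 3
B(o) = -54 (B(o) = -3*(21 - 3) = -3*18 = -54)
(B(Y) - 12)*82 = (-54 - 12)*82 = -66*82 = -5412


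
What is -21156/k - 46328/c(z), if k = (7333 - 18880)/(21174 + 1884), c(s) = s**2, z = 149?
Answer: 1203271881248/28483883 ≈ 42244.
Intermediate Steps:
k = -1283/2562 (k = -11547/23058 = -11547*1/23058 = -1283/2562 ≈ -0.50078)
-21156/k - 46328/c(z) = -21156/(-1283/2562) - 46328/(149**2) = -21156*(-2562/1283) - 46328/22201 = 54201672/1283 - 46328*1/22201 = 54201672/1283 - 46328/22201 = 1203271881248/28483883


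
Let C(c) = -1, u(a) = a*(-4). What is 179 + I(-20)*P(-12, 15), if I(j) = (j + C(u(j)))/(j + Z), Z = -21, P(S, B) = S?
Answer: 7087/41 ≈ 172.85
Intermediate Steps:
u(a) = -4*a
I(j) = (-1 + j)/(-21 + j) (I(j) = (j - 1)/(j - 21) = (-1 + j)/(-21 + j))
179 + I(-20)*P(-12, 15) = 179 + ((-1 - 20)/(-21 - 20))*(-12) = 179 + (-21/(-41))*(-12) = 179 - 1/41*(-21)*(-12) = 179 + (21/41)*(-12) = 179 - 252/41 = 7087/41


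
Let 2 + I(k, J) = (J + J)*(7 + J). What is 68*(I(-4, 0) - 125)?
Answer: -8636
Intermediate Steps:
I(k, J) = -2 + 2*J*(7 + J) (I(k, J) = -2 + (J + J)*(7 + J) = -2 + (2*J)*(7 + J) = -2 + 2*J*(7 + J))
68*(I(-4, 0) - 125) = 68*((-2 + 2*0² + 14*0) - 125) = 68*((-2 + 2*0 + 0) - 125) = 68*((-2 + 0 + 0) - 125) = 68*(-2 - 125) = 68*(-127) = -8636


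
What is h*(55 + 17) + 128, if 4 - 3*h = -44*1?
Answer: 1280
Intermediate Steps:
h = 16 (h = 4/3 - (-44)/3 = 4/3 - ⅓*(-44) = 4/3 + 44/3 = 16)
h*(55 + 17) + 128 = 16*(55 + 17) + 128 = 16*72 + 128 = 1152 + 128 = 1280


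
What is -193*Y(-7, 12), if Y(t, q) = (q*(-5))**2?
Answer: -694800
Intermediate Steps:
Y(t, q) = 25*q**2 (Y(t, q) = (-5*q)**2 = 25*q**2)
-193*Y(-7, 12) = -4825*12**2 = -4825*144 = -193*3600 = -694800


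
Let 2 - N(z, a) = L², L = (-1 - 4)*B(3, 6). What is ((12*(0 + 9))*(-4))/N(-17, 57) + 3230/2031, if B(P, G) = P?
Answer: 1597682/452913 ≈ 3.5276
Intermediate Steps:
L = -15 (L = (-1 - 4)*3 = -5*3 = -15)
N(z, a) = -223 (N(z, a) = 2 - 1*(-15)² = 2 - 1*225 = 2 - 225 = -223)
((12*(0 + 9))*(-4))/N(-17, 57) + 3230/2031 = ((12*(0 + 9))*(-4))/(-223) + 3230/2031 = ((12*9)*(-4))*(-1/223) + 3230*(1/2031) = (108*(-4))*(-1/223) + 3230/2031 = -432*(-1/223) + 3230/2031 = 432/223 + 3230/2031 = 1597682/452913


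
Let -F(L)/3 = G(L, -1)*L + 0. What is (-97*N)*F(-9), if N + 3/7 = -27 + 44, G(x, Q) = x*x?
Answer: -24608124/7 ≈ -3.5154e+6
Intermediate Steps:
G(x, Q) = x²
F(L) = -3*L³ (F(L) = -3*(L²*L + 0) = -3*(L³ + 0) = -3*L³)
N = 116/7 (N = -3/7 + (-27 + 44) = -3/7 + 17 = 116/7 ≈ 16.571)
(-97*N)*F(-9) = (-97*116/7)*(-3*(-9)³) = -(-33756)*(-729)/7 = -11252/7*2187 = -24608124/7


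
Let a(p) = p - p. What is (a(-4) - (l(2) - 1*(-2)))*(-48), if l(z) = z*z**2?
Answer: 480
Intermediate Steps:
a(p) = 0
l(z) = z**3
(a(-4) - (l(2) - 1*(-2)))*(-48) = (0 - (2**3 - 1*(-2)))*(-48) = (0 - (8 + 2))*(-48) = (0 - 1*10)*(-48) = (0 - 10)*(-48) = -10*(-48) = 480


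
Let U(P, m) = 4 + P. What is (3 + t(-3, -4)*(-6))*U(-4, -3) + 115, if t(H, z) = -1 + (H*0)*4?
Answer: 115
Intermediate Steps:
t(H, z) = -1 (t(H, z) = -1 + 0*4 = -1 + 0 = -1)
(3 + t(-3, -4)*(-6))*U(-4, -3) + 115 = (3 - 1*(-6))*(4 - 4) + 115 = (3 + 6)*0 + 115 = 9*0 + 115 = 0 + 115 = 115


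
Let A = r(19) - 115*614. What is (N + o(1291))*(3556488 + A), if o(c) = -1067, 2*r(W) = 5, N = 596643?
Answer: 2076106764668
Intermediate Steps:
r(W) = 5/2 (r(W) = (1/2)*5 = 5/2)
A = -141215/2 (A = 5/2 - 115*614 = 5/2 - 70610 = -141215/2 ≈ -70608.)
(N + o(1291))*(3556488 + A) = (596643 - 1067)*(3556488 - 141215/2) = 595576*(6971761/2) = 2076106764668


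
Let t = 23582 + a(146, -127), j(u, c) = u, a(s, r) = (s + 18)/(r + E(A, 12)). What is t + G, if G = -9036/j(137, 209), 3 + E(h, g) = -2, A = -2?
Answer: 106310417/4521 ≈ 23515.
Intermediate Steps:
E(h, g) = -5 (E(h, g) = -3 - 2 = -5)
a(s, r) = (18 + s)/(-5 + r) (a(s, r) = (s + 18)/(r - 5) = (18 + s)/(-5 + r))
G = -9036/137 ≈ -65.956
t = 778165/33 (t = 23582 + (18 + 146)/(-5 - 127) = 23582 + 164/(-132) = 23582 - 1/132*164 = 23582 - 41/33 = 778165/33 ≈ 23581.)
t + G = 778165/33 - 9036/137 = 106310417/4521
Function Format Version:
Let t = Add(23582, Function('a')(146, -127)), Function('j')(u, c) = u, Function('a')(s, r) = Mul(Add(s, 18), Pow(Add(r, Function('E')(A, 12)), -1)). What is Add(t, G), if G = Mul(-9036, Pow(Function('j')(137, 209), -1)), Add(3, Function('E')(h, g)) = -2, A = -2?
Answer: Rational(106310417, 4521) ≈ 23515.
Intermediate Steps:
Function('E')(h, g) = -5 (Function('E')(h, g) = Add(-3, -2) = -5)
Function('a')(s, r) = Mul(Pow(Add(-5, r), -1), Add(18, s)) (Function('a')(s, r) = Mul(Add(s, 18), Pow(Add(r, -5), -1)) = Mul(Add(18, s), Pow(Add(-5, r), -1)) = Mul(Pow(Add(-5, r), -1), Add(18, s)))
G = Rational(-9036, 137) (G = Mul(-9036, Pow(137, -1)) = Mul(-9036, Rational(1, 137)) = Rational(-9036, 137) ≈ -65.956)
t = Rational(778165, 33) (t = Add(23582, Mul(Pow(Add(-5, -127), -1), Add(18, 146))) = Add(23582, Mul(Pow(-132, -1), 164)) = Add(23582, Mul(Rational(-1, 132), 164)) = Add(23582, Rational(-41, 33)) = Rational(778165, 33) ≈ 23581.)
Add(t, G) = Add(Rational(778165, 33), Rational(-9036, 137)) = Rational(106310417, 4521)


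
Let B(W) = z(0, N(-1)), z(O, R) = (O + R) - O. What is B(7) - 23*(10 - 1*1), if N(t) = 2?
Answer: -205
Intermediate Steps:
z(O, R) = R
B(W) = 2
B(7) - 23*(10 - 1*1) = 2 - 23*(10 - 1*1) = 2 - 23*(10 - 1) = 2 - 23*9 = 2 - 207 = -205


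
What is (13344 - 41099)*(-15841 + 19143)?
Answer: -91647010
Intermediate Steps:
(13344 - 41099)*(-15841 + 19143) = -27755*3302 = -91647010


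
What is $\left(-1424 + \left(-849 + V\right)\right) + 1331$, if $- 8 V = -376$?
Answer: $-895$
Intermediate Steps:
$V = 47$ ($V = \left(- \frac{1}{8}\right) \left(-376\right) = 47$)
$\left(-1424 + \left(-849 + V\right)\right) + 1331 = \left(-1424 + \left(-849 + 47\right)\right) + 1331 = \left(-1424 - 802\right) + 1331 = -2226 + 1331 = -895$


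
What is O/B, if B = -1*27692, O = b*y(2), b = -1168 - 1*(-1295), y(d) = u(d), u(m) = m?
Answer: -127/13846 ≈ -0.0091723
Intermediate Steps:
y(d) = d
b = 127 (b = -1168 + 1295 = 127)
O = 254 (O = 127*2 = 254)
B = -27692
O/B = 254/(-27692) = 254*(-1/27692) = -127/13846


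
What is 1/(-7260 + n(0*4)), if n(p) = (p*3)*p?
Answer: -1/7260 ≈ -0.00013774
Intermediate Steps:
n(p) = 3*p² (n(p) = (3*p)*p = 3*p²)
1/(-7260 + n(0*4)) = 1/(-7260 + 3*(0*4)²) = 1/(-7260 + 3*0²) = 1/(-7260 + 3*0) = 1/(-7260 + 0) = 1/(-7260) = -1/7260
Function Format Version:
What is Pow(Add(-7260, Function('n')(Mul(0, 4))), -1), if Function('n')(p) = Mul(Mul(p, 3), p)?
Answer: Rational(-1, 7260) ≈ -0.00013774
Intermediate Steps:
Function('n')(p) = Mul(3, Pow(p, 2)) (Function('n')(p) = Mul(Mul(3, p), p) = Mul(3, Pow(p, 2)))
Pow(Add(-7260, Function('n')(Mul(0, 4))), -1) = Pow(Add(-7260, Mul(3, Pow(Mul(0, 4), 2))), -1) = Pow(Add(-7260, Mul(3, Pow(0, 2))), -1) = Pow(Add(-7260, Mul(3, 0)), -1) = Pow(Add(-7260, 0), -1) = Pow(-7260, -1) = Rational(-1, 7260)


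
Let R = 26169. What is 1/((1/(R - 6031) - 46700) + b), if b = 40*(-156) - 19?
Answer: -20138/1066488341 ≈ -1.8883e-5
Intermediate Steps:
b = -6259 (b = -6240 - 19 = -6259)
1/((1/(R - 6031) - 46700) + b) = 1/((1/(26169 - 6031) - 46700) - 6259) = 1/((1/20138 - 46700) - 6259) = 1/(-940444599/20138 - 6259) = 1/(-1066488341/20138) = -20138/1066488341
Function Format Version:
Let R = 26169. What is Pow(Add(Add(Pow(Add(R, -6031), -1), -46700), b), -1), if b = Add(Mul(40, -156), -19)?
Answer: Rational(-20138, 1066488341) ≈ -1.8883e-5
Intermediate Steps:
b = -6259 (b = Add(-6240, -19) = -6259)
Pow(Add(Add(Pow(Add(R, -6031), -1), -46700), b), -1) = Pow(Add(Add(Pow(Add(26169, -6031), -1), -46700), -6259), -1) = Pow(Add(Add(Pow(20138, -1), -46700), -6259), -1) = Pow(Add(Add(Rational(1, 20138), -46700), -6259), -1) = Pow(Add(Rational(-940444599, 20138), -6259), -1) = Pow(Rational(-1066488341, 20138), -1) = Rational(-20138, 1066488341)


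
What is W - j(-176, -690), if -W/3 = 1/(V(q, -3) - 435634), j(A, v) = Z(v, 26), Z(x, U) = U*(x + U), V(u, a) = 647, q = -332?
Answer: 7509615571/434987 ≈ 17264.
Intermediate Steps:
Z(x, U) = U*(U + x)
j(A, v) = 676 + 26*v (j(A, v) = 26*(26 + v) = 676 + 26*v)
W = 3/434987 (W = -3/(647 - 435634) = -3/(-434987) = -3*(-1/434987) = 3/434987 ≈ 6.8968e-6)
W - j(-176, -690) = 3/434987 - (676 + 26*(-690)) = 3/434987 - (676 - 17940) = 3/434987 - 1*(-17264) = 3/434987 + 17264 = 7509615571/434987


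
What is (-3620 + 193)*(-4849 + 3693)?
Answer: 3961612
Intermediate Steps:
(-3620 + 193)*(-4849 + 3693) = -3427*(-1156) = 3961612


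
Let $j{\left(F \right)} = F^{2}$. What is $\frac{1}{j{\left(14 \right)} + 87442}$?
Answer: $\frac{1}{87638} \approx 1.1411 \cdot 10^{-5}$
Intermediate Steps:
$\frac{1}{j{\left(14 \right)} + 87442} = \frac{1}{14^{2} + 87442} = \frac{1}{196 + 87442} = \frac{1}{87638}$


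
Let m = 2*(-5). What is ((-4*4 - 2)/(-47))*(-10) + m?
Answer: -650/47 ≈ -13.830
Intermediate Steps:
m = -10
((-4*4 - 2)/(-47))*(-10) + m = ((-4*4 - 2)/(-47))*(-10) - 10 = ((-16 - 2)*(-1/47))*(-10) - 10 = -18*(-1/47)*(-10) - 10 = (18/47)*(-10) - 10 = -180/47 - 10 = -650/47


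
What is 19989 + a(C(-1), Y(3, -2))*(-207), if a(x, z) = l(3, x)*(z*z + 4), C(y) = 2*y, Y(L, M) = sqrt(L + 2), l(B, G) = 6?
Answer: 8811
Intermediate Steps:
Y(L, M) = sqrt(2 + L)
a(x, z) = 24 + 6*z**2 (a(x, z) = 6*(z*z + 4) = 6*(z**2 + 4) = 6*(4 + z**2) = 24 + 6*z**2)
19989 + a(C(-1), Y(3, -2))*(-207) = 19989 + (24 + 6*(sqrt(2 + 3))**2)*(-207) = 19989 + (24 + 6*(sqrt(5))**2)*(-207) = 19989 + (24 + 6*5)*(-207) = 19989 + (24 + 30)*(-207) = 19989 + 54*(-207) = 19989 - 11178 = 8811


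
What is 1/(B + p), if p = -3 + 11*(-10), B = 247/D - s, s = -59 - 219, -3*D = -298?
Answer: 298/49911 ≈ 0.0059706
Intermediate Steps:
D = 298/3 (D = -1/3*(-298) = 298/3 ≈ 99.333)
s = -278
B = 83585/298 (B = 247/(298/3) - 1*(-278) = 247*(3/298) + 278 = 741/298 + 278 = 83585/298 ≈ 280.49)
p = -113 (p = -3 - 110 = -113)
1/(B + p) = 1/(83585/298 - 113) = 1/(49911/298) = 298/49911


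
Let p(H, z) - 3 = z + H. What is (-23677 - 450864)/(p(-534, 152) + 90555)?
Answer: -474541/90176 ≈ -5.2624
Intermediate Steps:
p(H, z) = 3 + H + z (p(H, z) = 3 + (z + H) = 3 + (H + z) = 3 + H + z)
(-23677 - 450864)/(p(-534, 152) + 90555) = (-23677 - 450864)/((3 - 534 + 152) + 90555) = -474541/(-379 + 90555) = -474541/90176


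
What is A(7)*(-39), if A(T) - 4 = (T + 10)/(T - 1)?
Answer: -533/2 ≈ -266.50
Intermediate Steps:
A(T) = 4 + (10 + T)/(-1 + T) (A(T) = 4 + (T + 10)/(T - 1) = 4 + (10 + T)/(-1 + T))
A(7)*(-39) = ((6 + 5*7)/(-1 + 7))*(-39) = ((6 + 35)/6)*(-39) = ((⅙)*41)*(-39) = (41/6)*(-39) = -533/2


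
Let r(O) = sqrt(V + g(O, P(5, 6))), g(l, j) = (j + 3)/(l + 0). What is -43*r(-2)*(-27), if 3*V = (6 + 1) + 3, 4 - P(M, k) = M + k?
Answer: 1548*sqrt(3) ≈ 2681.2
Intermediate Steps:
P(M, k) = 4 - M - k (P(M, k) = 4 - (M + k) = 4 + (-M - k) = 4 - M - k)
g(l, j) = (3 + j)/l
V = 10/3 (V = ((6 + 1) + 3)/3 = (7 + 3)/3 = (1/3)*10 = 10/3 ≈ 3.3333)
r(O) = sqrt(10/3 - 4/O) (r(O) = sqrt(10/3 + (3 + (4 - 1*5 - 1*6))/O) = sqrt(10/3 + (3 + (4 - 5 - 6))/O) = sqrt(10/3 + (3 - 7)/O) = sqrt(10/3 - 4/O))
-43*r(-2)*(-27) = -43*sqrt(30 - 36/(-2))/3*(-27) = -43*sqrt(30 - 36*(-1/2))/3*(-27) = -43*sqrt(30 + 18)/3*(-27) = -43*sqrt(48)/3*(-27) = -43*4*sqrt(3)/3*(-27) = -172*sqrt(3)/3*(-27) = 1548*sqrt(3)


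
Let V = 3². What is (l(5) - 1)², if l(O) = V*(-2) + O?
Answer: 196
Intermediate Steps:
V = 9
l(O) = -18 + O (l(O) = 9*(-2) + O = -18 + O)
(l(5) - 1)² = ((-18 + 5) - 1)² = (-13 - 1)² = (-14)² = 196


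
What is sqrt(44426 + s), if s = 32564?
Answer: sqrt(76990) ≈ 277.47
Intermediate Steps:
sqrt(44426 + s) = sqrt(44426 + 32564) = sqrt(76990)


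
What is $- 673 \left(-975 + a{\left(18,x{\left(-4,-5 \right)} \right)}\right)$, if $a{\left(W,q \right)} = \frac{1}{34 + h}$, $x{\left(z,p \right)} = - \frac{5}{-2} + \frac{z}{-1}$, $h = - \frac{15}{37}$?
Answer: $\frac{815600624}{1243} \approx 6.5616 \cdot 10^{5}$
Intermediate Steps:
$h = - \frac{15}{37}$ ($h = \left(-15\right) \frac{1}{37} = - \frac{15}{37} \approx -0.40541$)
$x{\left(z,p \right)} = \frac{5}{2} - z$ ($x{\left(z,p \right)} = \left(-5\right) \left(- \frac{1}{2}\right) + z \left(-1\right) = \frac{5}{2} - z$)
$a{\left(W,q \right)} = \frac{37}{1243}$ ($a{\left(W,q \right)} = \frac{1}{34 - \frac{15}{37}} = \frac{1}{\frac{1243}{37}} = \frac{37}{1243}$)
$- 673 \left(-975 + a{\left(18,x{\left(-4,-5 \right)} \right)}\right) = - 673 \left(-975 + \frac{37}{1243}\right) = \left(-673\right) \left(- \frac{1211888}{1243}\right) = \frac{815600624}{1243}$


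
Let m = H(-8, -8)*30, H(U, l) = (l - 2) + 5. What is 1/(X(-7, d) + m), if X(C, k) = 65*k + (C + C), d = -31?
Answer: -1/2179 ≈ -0.00045893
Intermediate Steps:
H(U, l) = 3 + l (H(U, l) = (-2 + l) + 5 = 3 + l)
m = -150 (m = (3 - 8)*30 = -5*30 = -150)
X(C, k) = 2*C + 65*k (X(C, k) = 65*k + 2*C = 2*C + 65*k)
1/(X(-7, d) + m) = 1/((2*(-7) + 65*(-31)) - 150) = 1/((-14 - 2015) - 150) = 1/(-2029 - 150) = 1/(-2179) = -1/2179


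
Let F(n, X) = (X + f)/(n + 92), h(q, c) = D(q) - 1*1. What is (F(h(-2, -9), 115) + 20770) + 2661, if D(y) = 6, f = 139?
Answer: 2273061/97 ≈ 23434.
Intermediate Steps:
h(q, c) = 5 (h(q, c) = 6 - 1*1 = 6 - 1 = 5)
F(n, X) = (139 + X)/(92 + n) (F(n, X) = (X + 139)/(n + 92) = (139 + X)/(92 + n))
(F(h(-2, -9), 115) + 20770) + 2661 = ((139 + 115)/(92 + 5) + 20770) + 2661 = (254/97 + 20770) + 2661 = 2014944/97 + 2661 = 2273061/97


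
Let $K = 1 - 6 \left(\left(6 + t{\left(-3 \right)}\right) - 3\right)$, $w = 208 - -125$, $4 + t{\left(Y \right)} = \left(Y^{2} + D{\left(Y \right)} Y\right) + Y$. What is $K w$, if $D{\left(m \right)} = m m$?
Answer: $44289$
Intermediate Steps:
$D{\left(m \right)} = m^{2}$
$t{\left(Y \right)} = -4 + Y + Y^{2} + Y^{3}$ ($t{\left(Y \right)} = -4 + \left(\left(Y^{2} + Y^{2} Y\right) + Y\right) = -4 + \left(\left(Y^{2} + Y^{3}\right) + Y\right) = -4 + \left(Y + Y^{2} + Y^{3}\right) = -4 + Y + Y^{2} + Y^{3}$)
$w = 333$ ($w = 208 + 125 = 333$)
$K = 133$ ($K = 1 - 6 \left(\left(6 + \left(-4 - 3 + \left(-3\right)^{2} + \left(-3\right)^{3}\right)\right) - 3\right) = 1 - 6 \left(\left(6 - 25\right) - 3\right) = 1 - 6 \left(-19 - 3\right) = 1 - -132 = 1 + 132 = 133$)
$K w = 133 \cdot 333 = 44289$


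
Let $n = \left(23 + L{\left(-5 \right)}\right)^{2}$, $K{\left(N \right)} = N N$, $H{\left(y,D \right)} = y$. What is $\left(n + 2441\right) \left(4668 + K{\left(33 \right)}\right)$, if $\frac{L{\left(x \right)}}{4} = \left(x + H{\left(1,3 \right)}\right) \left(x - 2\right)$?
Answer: $118974162$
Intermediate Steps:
$K{\left(N \right)} = N^{2}$
$L{\left(x \right)} = 4 \left(1 + x\right) \left(-2 + x\right)$ ($L{\left(x \right)} = 4 \left(x + 1\right) \left(x - 2\right) = 4 \left(1 + x\right) \left(-2 + x\right)$)
$n = 18225$ ($n = \left(23 - \left(-12 - 100\right)\right)^{2} = \left(23 + \left(-8 + 20 + 4 \cdot 25\right)\right)^{2} = \left(23 + \left(-8 + 20 + 100\right)\right)^{2} = \left(23 + 112\right)^{2} = 135^{2} = 18225$)
$\left(n + 2441\right) \left(4668 + K{\left(33 \right)}\right) = \left(18225 + 2441\right) \left(4668 + 33^{2}\right) = 20666 \left(4668 + 1089\right) = 20666 \cdot 5757 = 118974162$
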